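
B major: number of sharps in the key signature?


Sharp major keys follow the circle of fifths: C(0), G(1), D(2), A(3), E(4), B(5), F#(6), C#(7)
B major has 5 sharps
Order of sharps: F# C# G# D# A# E# B# → first 5: F#, C#, G#, D#, A#
= 5 sharps


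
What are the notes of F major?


Let's work it out.
Major scale pattern: W-W-H-W-W-W-H (2-2-1-2-2-2-1 semitones)
Starting from F:
  F + 2 semitones → G
  G + 2 semitones → A
  A + 1 semitone → Bb
  Bb + 2 semitones → C
  C + 2 semitones → D
  D + 2 semitones → E
  E + 1 semitone → F
Scale = F G A Bb C D E


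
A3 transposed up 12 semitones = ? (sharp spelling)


Reasoning:
A3: chromatic position 9 in octave 3 → absolute = 3×12 + 9 = 45
Transpose up 12: 45 + 12 = 57
57 = 4×12 + 9 → A in octave 4
Result = A4


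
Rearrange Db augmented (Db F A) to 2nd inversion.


Working:
Root position: Db F A
2nd inversion: move root and 3rd up an octave
Bass note: A
Notes (bottom to top) = A Db F


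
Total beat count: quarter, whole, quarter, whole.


Beat values:
  quarter = 1 beat
  whole = 4 beats
  quarter = 1 beat
  whole = 4 beats
Sum = 1 + 4 + 1 + 4
= 10 beats


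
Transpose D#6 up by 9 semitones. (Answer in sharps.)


Working:
D#6: chromatic position 3 in octave 6 → absolute = 6×12 + 3 = 75
Transpose up 9: 75 + 9 = 84
84 = 7×12 + 0 → C in octave 7
Result = C7


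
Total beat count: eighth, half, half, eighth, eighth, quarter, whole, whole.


Step by step:
Beat values:
  eighth = 0.5 beats
  half = 2 beats
  half = 2 beats
  eighth = 0.5 beats
  eighth = 0.5 beats
  quarter = 1 beat
  whole = 4 beats
  whole = 4 beats
Sum = 0.5 + 2 + 2 + 0.5 + 0.5 + 1 + 4 + 4
= 14.5 beats


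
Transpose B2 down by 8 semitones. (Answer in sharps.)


Reasoning:
B2: chromatic position 11 in octave 2 → absolute = 2×12 + 11 = 35
Transpose down 8: 35 - 8 = 27
27 = 2×12 + 3 → D# in octave 2
Result = D#2


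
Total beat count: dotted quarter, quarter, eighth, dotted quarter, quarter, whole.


Reasoning:
Beat values:
  dotted quarter = 1.5 beats
  quarter = 1 beat
  eighth = 0.5 beats
  dotted quarter = 1.5 beats
  quarter = 1 beat
  whole = 4 beats
Sum = 1.5 + 1 + 0.5 + 1.5 + 1 + 4
= 9.5 beats


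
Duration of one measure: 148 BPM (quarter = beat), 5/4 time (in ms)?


Quarter-note beat duration = 60000 / 148 ms
Beats per measure (5/4) = 5
One measure = 5 × 60000 / 148 = 300000 / 148 ms
= 2027.0 ms


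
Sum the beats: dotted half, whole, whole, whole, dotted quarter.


Reasoning:
Beat values:
  dotted half = 3 beats
  whole = 4 beats
  whole = 4 beats
  whole = 4 beats
  dotted quarter = 1.5 beats
Sum = 3 + 4 + 4 + 4 + 1.5
= 16.5 beats


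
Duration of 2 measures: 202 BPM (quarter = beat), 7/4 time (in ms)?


Step by step:
Quarter-note beat duration = 60000 / 202 ms
Beats per measure (7/4) = 7
One measure = 7 × 60000 / 202 = 420000 / 202 ms
2 measures = 2 × 420000 / 202 = 840000 / 202
= 4158.4 ms


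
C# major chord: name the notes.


Reasoning:
Major triad = root + major 3rd (4 semitones) + perfect 5th (7 semitones)
A triad on C# stacks thirds, so the chord tones use letter names C-E-G
Root: C#
Major 3rd above C#: E#
Perfect 5th above C#: G#
Chord = C# E# G#


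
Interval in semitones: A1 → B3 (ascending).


Absolute semitone position = octave×12 + chromatic position
A1: 1×12 + 9 = 21
B3: 3×12 + 11 = 47
Difference = 47 - 21 = 26
= 26 semitones


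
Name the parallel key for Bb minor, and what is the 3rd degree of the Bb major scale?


Solution.
Parallel keys share the same tonic but differ in mode
Bb minor → parallel is Bb major
Bb major scale: Bb C D Eb F G A
= Bb major; 3rd degree = D


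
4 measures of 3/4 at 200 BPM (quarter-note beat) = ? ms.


Let's work it out.
Quarter-note beat duration = 60000 / 200 ms
Beats per measure (3/4) = 3
One measure = 3 × 60000 / 200 = 180000 / 200 ms
4 measures = 4 × 180000 / 200 = 720000 / 200
= 3600.0 ms


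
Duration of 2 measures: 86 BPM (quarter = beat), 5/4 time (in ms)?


Quarter-note beat duration = 60000 / 86 ms
Beats per measure (5/4) = 5
One measure = 5 × 60000 / 86 = 300000 / 86 ms
2 measures = 2 × 300000 / 86 = 600000 / 86
= 6976.7 ms


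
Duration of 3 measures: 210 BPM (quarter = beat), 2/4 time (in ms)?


Step by step:
Quarter-note beat duration = 60000 / 210 ms
Beats per measure (2/4) = 2
One measure = 2 × 60000 / 210 = 120000 / 210 ms
3 measures = 3 × 120000 / 210 = 360000 / 210
= 1714.3 ms


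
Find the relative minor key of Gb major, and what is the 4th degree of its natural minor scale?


Working:
The relative minor shares the major's key signature and starts on its 6th degree
6th degree = a major 6th above the tonic; a major 6th above Gb is Eb
→ relative minor of Gb major is Eb minor
Eb natural minor scale: Eb F Gb Ab Bb Cb Db
= Eb minor; 4th degree = Ab


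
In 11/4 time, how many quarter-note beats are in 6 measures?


Working:
Time signature 11/4: the bottom number 4 means the quarter note gets one count
The top number 11 means 11 quarter-note beats per measure
Total = 11 × 6 measures
= 66 quarter-note beats


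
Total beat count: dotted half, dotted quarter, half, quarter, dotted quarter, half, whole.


Step by step:
Beat values:
  dotted half = 3 beats
  dotted quarter = 1.5 beats
  half = 2 beats
  quarter = 1 beat
  dotted quarter = 1.5 beats
  half = 2 beats
  whole = 4 beats
Sum = 3 + 1.5 + 2 + 1 + 1.5 + 2 + 4
= 15 beats


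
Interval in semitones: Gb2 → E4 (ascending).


Solution.
Absolute semitone position = octave×12 + chromatic position
Gb2: 2×12 + 6 = 30
E4: 4×12 + 4 = 52
Difference = 52 - 30 = 22
= 22 semitones


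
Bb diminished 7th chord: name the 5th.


Working:
Diminished 7th chord = root + minor 3rd + diminished 5th + diminished 7th
Seventh chords stack in thirds, so the letter names are B-D-F-A
Root: Bb
Minor 3rd above Bb: Db
Diminished 5th above Bb: Fb
Diminished 7th above Bb: Abb
The 5th = Fb


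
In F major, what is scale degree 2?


Solution.
Major scale pattern: W-W-H-W-W-W-H (2-2-1-2-2-2-1 semitones)
Starting from F:
  F + 2 semitones → G
  G + 2 semitones → A
  A + 1 semitone → Bb
  Bb + 2 semitones → C
  C + 2 semitones → D
  D + 2 semitones → E
  E + 1 semitone → F
Scale: F G A Bb C D E
Degree 2 = G


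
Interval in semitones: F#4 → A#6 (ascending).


Let's work it out.
Absolute semitone position = octave×12 + chromatic position
F#4: 4×12 + 6 = 54
A#6: 6×12 + 10 = 82
Difference = 82 - 54 = 28
= 28 semitones


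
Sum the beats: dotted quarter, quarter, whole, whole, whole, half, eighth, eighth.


Beat values:
  dotted quarter = 1.5 beats
  quarter = 1 beat
  whole = 4 beats
  whole = 4 beats
  whole = 4 beats
  half = 2 beats
  eighth = 0.5 beats
  eighth = 0.5 beats
Sum = 1.5 + 1 + 4 + 4 + 4 + 2 + 0.5 + 0.5
= 17.5 beats


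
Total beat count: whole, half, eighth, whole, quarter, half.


Let's work it out.
Beat values:
  whole = 4 beats
  half = 2 beats
  eighth = 0.5 beats
  whole = 4 beats
  quarter = 1 beat
  half = 2 beats
Sum = 4 + 2 + 0.5 + 4 + 1 + 2
= 13.5 beats


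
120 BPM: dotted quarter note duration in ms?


One quarter-note beat = 60000 / BPM = 60000 / 120 ms
Dotted quarter note = 3/2 × quarter note
Duration = 3/2 × 60000 / 120 = 90000 / 120
= 750.0 ms


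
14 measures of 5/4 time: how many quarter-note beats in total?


Time signature 5/4: the bottom number 4 means the quarter note gets one count
The top number 5 means 5 quarter-note beats per measure
Total = 5 × 14 measures
= 70 quarter-note beats


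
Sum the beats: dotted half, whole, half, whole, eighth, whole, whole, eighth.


Beat values:
  dotted half = 3 beats
  whole = 4 beats
  half = 2 beats
  whole = 4 beats
  eighth = 0.5 beats
  whole = 4 beats
  whole = 4 beats
  eighth = 0.5 beats
Sum = 3 + 4 + 2 + 4 + 0.5 + 4 + 4 + 0.5
= 22 beats


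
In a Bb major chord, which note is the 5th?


Major triad = root + major 3rd (4 semitones) + perfect 5th (7 semitones)
A triad on Bb stacks thirds, so the chord tones use letter names B-D-F
Root: Bb
Major 3rd above Bb: D
Perfect 5th above Bb: F
The 5th = F


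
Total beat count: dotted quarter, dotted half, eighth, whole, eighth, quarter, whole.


Step by step:
Beat values:
  dotted quarter = 1.5 beats
  dotted half = 3 beats
  eighth = 0.5 beats
  whole = 4 beats
  eighth = 0.5 beats
  quarter = 1 beat
  whole = 4 beats
Sum = 1.5 + 3 + 0.5 + 4 + 0.5 + 1 + 4
= 14.5 beats


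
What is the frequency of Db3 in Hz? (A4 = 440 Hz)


Solution.
f = 440 × 2^(n/12) where n = semitones from A4
Db3: -20 semitones from A4
f = 440 × 2^(-20/12)
f = 138.59 Hz


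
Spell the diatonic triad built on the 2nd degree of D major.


Solution.
D major scale: D E F# G A B C#
Diatonic triad on degree 2 stacks scale notes 2, 4, 6: E G B
E→G = 3 semitones; E→B = 7 semitones → minor triad
= E G B (minor)


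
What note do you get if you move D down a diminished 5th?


Step by step:
diminished 5th: 5 letter names, 6 semitones
Letter: D - 4 → G
Pitch: D - 6 semitones, spelled as a G → G#
= G#


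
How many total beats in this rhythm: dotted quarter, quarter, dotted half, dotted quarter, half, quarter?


Beat values:
  dotted quarter = 1.5 beats
  quarter = 1 beat
  dotted half = 3 beats
  dotted quarter = 1.5 beats
  half = 2 beats
  quarter = 1 beat
Sum = 1.5 + 1 + 3 + 1.5 + 2 + 1
= 10 beats


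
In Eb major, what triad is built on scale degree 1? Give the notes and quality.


Eb major scale: Eb F G Ab Bb C D
Diatonic triad on degree 1 stacks scale notes 1, 3, 5: Eb G Bb
Eb→G = 4 semitones; Eb→Bb = 7 semitones → major triad
= Eb G Bb (major)


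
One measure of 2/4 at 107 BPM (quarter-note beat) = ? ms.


Solution.
Quarter-note beat duration = 60000 / 107 ms
Beats per measure (2/4) = 2
One measure = 2 × 60000 / 107 = 120000 / 107 ms
= 1121.5 ms


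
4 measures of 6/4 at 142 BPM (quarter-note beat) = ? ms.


Working:
Quarter-note beat duration = 60000 / 142 ms
Beats per measure (6/4) = 6
One measure = 6 × 60000 / 142 = 360000 / 142 ms
4 measures = 4 × 360000 / 142 = 1440000 / 142
= 10140.8 ms


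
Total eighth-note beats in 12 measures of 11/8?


Time signature 11/8: the bottom number 8 means the eighth note gets one count
The top number 11 means 11 eighth-note beats per measure
Total = 11 × 12 measures
= 132 eighth-note beats


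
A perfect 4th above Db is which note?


Let's work it out.
A 4th spans 4 letter names, so from D we land on G
A perfect 4th = 5 semitones above Db
Spell G at that pitch: Gb
= Gb


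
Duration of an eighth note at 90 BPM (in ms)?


Let's work it out.
One quarter-note beat = 60000 / BPM = 60000 / 90 ms
Eighth note = 1/2 × quarter note
Duration = 1/2 × 60000 / 90 = 30000 / 90
= 333.3 ms


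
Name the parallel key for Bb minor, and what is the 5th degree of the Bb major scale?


Parallel keys share the same tonic but differ in mode
Bb minor → parallel is Bb major
Bb major scale: Bb C D Eb F G A
= Bb major; 5th degree = F


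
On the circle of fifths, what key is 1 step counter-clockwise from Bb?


Step by step:
Each counter-clockwise step moves down a perfect 5th (= up a perfect 4th)
From Bb: Bb → Eb
= Eb


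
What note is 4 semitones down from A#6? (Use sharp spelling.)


Step by step:
A#6: chromatic position 10 in octave 6 → absolute = 6×12 + 10 = 82
Transpose down 4: 82 - 4 = 78
78 = 6×12 + 6 → F# in octave 6
Result = F#6


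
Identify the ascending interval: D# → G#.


Reasoning:
Letter names: D → G spans 4 letter names → a 4th
Semitones: D# → G# = 5 half-steps
A 4th of 5 semitones is a perfect 4th
= perfect 4th


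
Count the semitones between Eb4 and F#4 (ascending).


Step by step:
Absolute semitone position = octave×12 + chromatic position
Eb4: 4×12 + 3 = 51
F#4: 4×12 + 6 = 54
Difference = 54 - 51 = 3
= 3 semitones


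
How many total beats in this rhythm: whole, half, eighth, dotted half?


Reasoning:
Beat values:
  whole = 4 beats
  half = 2 beats
  eighth = 0.5 beats
  dotted half = 3 beats
Sum = 4 + 2 + 0.5 + 3
= 9.5 beats


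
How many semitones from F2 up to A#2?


Absolute semitone position = octave×12 + chromatic position
F2: 2×12 + 5 = 29
A#2: 2×12 + 10 = 34
Difference = 34 - 29 = 5
= 5 semitones


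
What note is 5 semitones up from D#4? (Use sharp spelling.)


D#4: chromatic position 3 in octave 4 → absolute = 4×12 + 3 = 51
Transpose up 5: 51 + 5 = 56
56 = 4×12 + 8 → G# in octave 4
Result = G#4


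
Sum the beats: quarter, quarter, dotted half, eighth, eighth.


Let's work it out.
Beat values:
  quarter = 1 beat
  quarter = 1 beat
  dotted half = 3 beats
  eighth = 0.5 beats
  eighth = 0.5 beats
Sum = 1 + 1 + 3 + 0.5 + 0.5
= 6 beats


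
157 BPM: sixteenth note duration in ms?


Reasoning:
One quarter-note beat = 60000 / BPM = 60000 / 157 ms
Sixteenth note = 1/4 × quarter note
Duration = 1/4 × 60000 / 157 = 15000 / 157
= 95.5 ms


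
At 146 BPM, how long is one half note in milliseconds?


Solution.
One quarter-note beat = 60000 / BPM = 60000 / 146 ms
Half note = 2 × quarter note
Duration = 2 × 60000 / 146 = 120000 / 146
= 821.9 ms


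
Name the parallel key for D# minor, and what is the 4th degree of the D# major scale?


Solution.
Parallel keys share the same tonic but differ in mode
D# minor → parallel is D# major
D# major scale: D# E# F## G# A# B# C##
= D# major; 4th degree = G#


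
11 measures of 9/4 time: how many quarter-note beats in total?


Reasoning:
Time signature 9/4: the bottom number 4 means the quarter note gets one count
The top number 9 means 9 quarter-note beats per measure
Total = 9 × 11 measures
= 99 quarter-note beats


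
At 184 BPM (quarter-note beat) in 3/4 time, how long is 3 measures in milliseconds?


Quarter-note beat duration = 60000 / 184 ms
Beats per measure (3/4) = 3
One measure = 3 × 60000 / 184 = 180000 / 184 ms
3 measures = 3 × 180000 / 184 = 540000 / 184
= 2934.8 ms


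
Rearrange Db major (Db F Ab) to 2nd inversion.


Root position: Db F Ab
2nd inversion: move root and 3rd up an octave
Bass note: Ab
Notes (bottom to top) = Ab Db F


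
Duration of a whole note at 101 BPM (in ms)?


One quarter-note beat = 60000 / BPM = 60000 / 101 ms
Whole note = 4 × quarter note
Duration = 4 × 60000 / 101 = 240000 / 101
= 2376.2 ms


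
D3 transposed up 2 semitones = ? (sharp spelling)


Step by step:
D3: chromatic position 2 in octave 3 → absolute = 3×12 + 2 = 38
Transpose up 2: 38 + 2 = 40
40 = 3×12 + 4 → E in octave 3
Result = E3


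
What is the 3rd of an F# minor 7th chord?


Minor 7th chord = root + minor 3rd + perfect 5th + minor 7th
Seventh chords stack in thirds, so the letter names are F-A-C-E
Root: F#
Minor 3rd above F#: A
Perfect 5th above F#: C#
Minor 7th above F#: E
The 3rd = A


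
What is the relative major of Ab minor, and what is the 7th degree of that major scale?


The relative major shares the key signature and is a minor 3rd above the minor tonic
A minor 3rd above Ab is Cb
→ relative major of Ab minor is Cb major
Cb major scale: Cb Db Eb Fb Gb Ab Bb
= Cb major; 7th degree = Bb


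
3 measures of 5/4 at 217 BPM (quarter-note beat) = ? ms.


Reasoning:
Quarter-note beat duration = 60000 / 217 ms
Beats per measure (5/4) = 5
One measure = 5 × 60000 / 217 = 300000 / 217 ms
3 measures = 3 × 300000 / 217 = 900000 / 217
= 4147.5 ms


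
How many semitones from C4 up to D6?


Let's work it out.
Absolute semitone position = octave×12 + chromatic position
C4: 4×12 + 0 = 48
D6: 6×12 + 2 = 74
Difference = 74 - 48 = 26
= 26 semitones


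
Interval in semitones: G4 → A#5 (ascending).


Working:
Absolute semitone position = octave×12 + chromatic position
G4: 4×12 + 7 = 55
A#5: 5×12 + 10 = 70
Difference = 70 - 55 = 15
= 15 semitones


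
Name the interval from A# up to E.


Working:
Letter names: A → E spans 5 letter names → a 5th
Semitones: A# → E = 6 half-steps
A 5th of 6 semitones is a diminished 5th
= diminished 5th


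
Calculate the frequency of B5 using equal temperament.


Reasoning:
f = 440 × 2^(n/12) where n = semitones from A4
B5: 14 semitones from A4
f = 440 × 2^(14/12)
f = 987.77 Hz


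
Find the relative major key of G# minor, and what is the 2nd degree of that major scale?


Working:
The relative major shares the key signature and is a minor 3rd above the minor tonic
A minor 3rd above G# is B
→ relative major of G# minor is B major
B major scale: B C# D# E F# G# A#
= B major; 2nd degree = C#


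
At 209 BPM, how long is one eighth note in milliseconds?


Step by step:
One quarter-note beat = 60000 / BPM = 60000 / 209 ms
Eighth note = 1/2 × quarter note
Duration = 1/2 × 60000 / 209 = 30000 / 209
= 143.5 ms


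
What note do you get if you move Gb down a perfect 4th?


Working:
perfect 4th: 4 letter names, 5 semitones
Letter: G - 3 → D
Pitch: Gb - 5 semitones, spelled as a D → Db
= Db


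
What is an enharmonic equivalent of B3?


Let's work it out.
Enharmonic notes sound the same pitch but are spelled with different letter names
B and A## name the same pitch class
= A##3


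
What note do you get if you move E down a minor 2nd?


Reasoning:
minor 2nd: 2 letter names, 1 semitones
Letter: E - 1 → D
Pitch: E - 1 semitones, spelled as a D → D#
= D#


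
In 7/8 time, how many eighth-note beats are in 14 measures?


Reasoning:
Time signature 7/8: the bottom number 8 means the eighth note gets one count
The top number 7 means 7 eighth-note beats per measure
Total = 7 × 14 measures
= 98 eighth-note beats


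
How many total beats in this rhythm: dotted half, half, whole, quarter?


Beat values:
  dotted half = 3 beats
  half = 2 beats
  whole = 4 beats
  quarter = 1 beat
Sum = 3 + 2 + 4 + 1
= 10 beats


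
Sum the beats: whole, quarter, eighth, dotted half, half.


Let's work it out.
Beat values:
  whole = 4 beats
  quarter = 1 beat
  eighth = 0.5 beats
  dotted half = 3 beats
  half = 2 beats
Sum = 4 + 1 + 0.5 + 3 + 2
= 10.5 beats


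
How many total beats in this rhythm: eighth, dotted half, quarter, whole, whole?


Working:
Beat values:
  eighth = 0.5 beats
  dotted half = 3 beats
  quarter = 1 beat
  whole = 4 beats
  whole = 4 beats
Sum = 0.5 + 3 + 1 + 4 + 4
= 12.5 beats


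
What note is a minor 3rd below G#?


Step by step:
A 3rd spans 3 letter names, so from G we land on E
A minor 3rd = 3 semitones below G#
Spell E at that pitch: E#
= E#


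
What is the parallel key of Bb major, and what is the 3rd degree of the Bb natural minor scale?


Parallel keys share the same tonic but differ in mode
Bb major → parallel is Bb minor
Bb natural minor scale: Bb C Db Eb F Gb Ab
= Bb minor; 3rd degree = Db


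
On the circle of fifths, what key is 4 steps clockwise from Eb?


Each clockwise step on the circle of fifths moves up a perfect 5th
From Eb: Eb → Bb → F → C → G
= G


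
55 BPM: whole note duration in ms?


Reasoning:
One quarter-note beat = 60000 / BPM = 60000 / 55 ms
Whole note = 4 × quarter note
Duration = 4 × 60000 / 55 = 240000 / 55
= 4363.6 ms


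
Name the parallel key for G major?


Parallel keys share the same tonic but differ in mode
G major → parallel is G minor
= G minor


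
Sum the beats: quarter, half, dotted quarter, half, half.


Working:
Beat values:
  quarter = 1 beat
  half = 2 beats
  dotted quarter = 1.5 beats
  half = 2 beats
  half = 2 beats
Sum = 1 + 2 + 1.5 + 2 + 2
= 8.5 beats


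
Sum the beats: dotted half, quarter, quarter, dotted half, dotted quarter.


Working:
Beat values:
  dotted half = 3 beats
  quarter = 1 beat
  quarter = 1 beat
  dotted half = 3 beats
  dotted quarter = 1.5 beats
Sum = 3 + 1 + 1 + 3 + 1.5
= 9.5 beats


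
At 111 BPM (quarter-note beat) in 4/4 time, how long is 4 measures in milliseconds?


Let's work it out.
Quarter-note beat duration = 60000 / 111 ms
Beats per measure (4/4) = 4
One measure = 4 × 60000 / 111 = 240000 / 111 ms
4 measures = 4 × 240000 / 111 = 960000 / 111
= 8648.6 ms


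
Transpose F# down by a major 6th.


Reasoning:
major 6th: 6 letter names, 9 semitones
Letter: F - 5 → A
Pitch: F# - 9 semitones, spelled as an A → A
= A


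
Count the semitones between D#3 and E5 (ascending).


Absolute semitone position = octave×12 + chromatic position
D#3: 3×12 + 3 = 39
E5: 5×12 + 4 = 64
Difference = 64 - 39 = 25
= 25 semitones


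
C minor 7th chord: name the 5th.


Minor 7th chord = root + minor 3rd + perfect 5th + minor 7th
Seventh chords stack in thirds, so the letter names are C-E-G-B
Root: C
Minor 3rd above C: Eb
Perfect 5th above C: G
Minor 7th above C: Bb
The 5th = G


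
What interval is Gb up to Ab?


Letter names: G → A spans 2 letter names → a 2nd
Semitones: Gb → Ab = 2 half-steps
A 2nd of 2 semitones is a major 2nd
= major 2nd


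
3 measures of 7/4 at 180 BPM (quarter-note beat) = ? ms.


Step by step:
Quarter-note beat duration = 60000 / 180 ms
Beats per measure (7/4) = 7
One measure = 7 × 60000 / 180 = 420000 / 180 ms
3 measures = 3 × 420000 / 180 = 1260000 / 180
= 7000.0 ms


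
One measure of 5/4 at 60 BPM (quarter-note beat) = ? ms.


Quarter-note beat duration = 60000 / 60 ms
Beats per measure (5/4) = 5
One measure = 5 × 60000 / 60 = 300000 / 60 ms
= 5000.0 ms


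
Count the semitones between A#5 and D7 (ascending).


Step by step:
Absolute semitone position = octave×12 + chromatic position
A#5: 5×12 + 10 = 70
D7: 7×12 + 2 = 86
Difference = 86 - 70 = 16
= 16 semitones


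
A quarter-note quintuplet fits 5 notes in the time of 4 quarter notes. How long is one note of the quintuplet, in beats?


Let's work it out.
Quintuplet: 5 notes occupy the space of 4 quarter notes
Space = 4 × 1 = 4 beats
Each quintuplet note = 4 / 5 = 4/5 beats
= 4/5 beats


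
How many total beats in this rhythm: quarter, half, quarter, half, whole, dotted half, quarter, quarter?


Let's work it out.
Beat values:
  quarter = 1 beat
  half = 2 beats
  quarter = 1 beat
  half = 2 beats
  whole = 4 beats
  dotted half = 3 beats
  quarter = 1 beat
  quarter = 1 beat
Sum = 1 + 2 + 1 + 2 + 4 + 3 + 1 + 1
= 15 beats


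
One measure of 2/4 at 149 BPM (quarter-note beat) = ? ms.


Quarter-note beat duration = 60000 / 149 ms
Beats per measure (2/4) = 2
One measure = 2 × 60000 / 149 = 120000 / 149 ms
= 805.4 ms


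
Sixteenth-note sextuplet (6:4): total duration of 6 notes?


Sextuplet: 6 notes occupy the space of 4 sixteenth notes
Space = 4 × 1/4 = 1 beat
Each sextuplet note = 1 / 6 = 1/6 beats
6 notes = 6 × 1/6 = 1
= 1 beat


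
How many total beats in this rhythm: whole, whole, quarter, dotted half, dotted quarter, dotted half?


Step by step:
Beat values:
  whole = 4 beats
  whole = 4 beats
  quarter = 1 beat
  dotted half = 3 beats
  dotted quarter = 1.5 beats
  dotted half = 3 beats
Sum = 4 + 4 + 1 + 3 + 1.5 + 3
= 16.5 beats


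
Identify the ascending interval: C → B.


Reasoning:
Letter names: C → B spans 7 letter names → a 7th
Semitones: C → B = 11 half-steps
A 7th of 11 semitones is a major 7th
= major 7th


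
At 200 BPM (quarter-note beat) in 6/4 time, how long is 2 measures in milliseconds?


Solution.
Quarter-note beat duration = 60000 / 200 ms
Beats per measure (6/4) = 6
One measure = 6 × 60000 / 200 = 360000 / 200 ms
2 measures = 2 × 360000 / 200 = 720000 / 200
= 3600.0 ms


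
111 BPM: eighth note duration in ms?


Reasoning:
One quarter-note beat = 60000 / BPM = 60000 / 111 ms
Eighth note = 1/2 × quarter note
Duration = 1/2 × 60000 / 111 = 30000 / 111
= 270.3 ms


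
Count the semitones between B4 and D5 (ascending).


Step by step:
Absolute semitone position = octave×12 + chromatic position
B4: 4×12 + 11 = 59
D5: 5×12 + 2 = 62
Difference = 62 - 59 = 3
= 3 semitones


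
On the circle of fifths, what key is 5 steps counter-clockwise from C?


Each counter-clockwise step moves down a perfect 5th (= up a perfect 4th)
From C: C → F → Bb → Eb → Ab → Db
= Db


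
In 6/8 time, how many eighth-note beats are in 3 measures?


Step by step:
Time signature 6/8: the bottom number 8 means the eighth note gets one count
The top number 6 means 6 eighth-note beats per measure
Total = 6 × 3 measures
= 18 eighth-note beats


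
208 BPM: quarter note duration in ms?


Solution.
One quarter-note beat = 60000 / BPM = 60000 / 208 ms
Duration = 60000 / 208
= 288.5 ms


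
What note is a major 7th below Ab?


Reasoning:
A 7th spans 7 letter names, so from A we land on B
A major 7th = 11 semitones below Ab
Spell B at that pitch: Bbb
= Bbb


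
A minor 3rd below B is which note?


Working:
A 3rd spans 3 letter names, so from B we land on G
A minor 3rd = 3 semitones below B
Spell G at that pitch: G#
= G#


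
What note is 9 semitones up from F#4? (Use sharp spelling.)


Working:
F#4: chromatic position 6 in octave 4 → absolute = 4×12 + 6 = 54
Transpose up 9: 54 + 9 = 63
63 = 5×12 + 3 → D# in octave 5
Result = D#5


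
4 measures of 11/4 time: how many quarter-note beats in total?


Reasoning:
Time signature 11/4: the bottom number 4 means the quarter note gets one count
The top number 11 means 11 quarter-note beats per measure
Total = 11 × 4 measures
= 44 quarter-note beats


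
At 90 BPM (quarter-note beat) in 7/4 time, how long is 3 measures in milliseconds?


Quarter-note beat duration = 60000 / 90 ms
Beats per measure (7/4) = 7
One measure = 7 × 60000 / 90 = 420000 / 90 ms
3 measures = 3 × 420000 / 90 = 1260000 / 90
= 14000.0 ms


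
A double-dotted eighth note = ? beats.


Reasoning:
Base eighth note = 1/2 beats
Dot 1 adds half the previous value: +1/4
Dot 2 adds half the previous value: +1/8
One double-dotted eighth = 1/2 + 1/4 + 1/8 = 7/8
= 7/8 beats


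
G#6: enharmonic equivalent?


Working:
Enharmonic notes sound the same pitch but are spelled with different letter names
G# and Ab name the same pitch class
= Ab6


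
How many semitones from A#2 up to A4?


Absolute semitone position = octave×12 + chromatic position
A#2: 2×12 + 10 = 34
A4: 4×12 + 9 = 57
Difference = 57 - 34 = 23
= 23 semitones


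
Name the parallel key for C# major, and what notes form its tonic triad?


Solution.
Parallel keys share the same tonic but differ in mode
C# major → parallel is C# minor
Tonic triad of C# minor = C# E G#
= C# minor; triad = C# E G#


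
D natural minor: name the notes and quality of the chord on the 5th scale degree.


D natural minor scale: D E F G A Bb C
Diatonic triad on degree 5 stacks scale notes 5, 7, 2: A C E
A→C = 3 semitones; A→E = 7 semitones → minor triad
= A C E (minor)


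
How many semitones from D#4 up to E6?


Absolute semitone position = octave×12 + chromatic position
D#4: 4×12 + 3 = 51
E6: 6×12 + 4 = 76
Difference = 76 - 51 = 25
= 25 semitones


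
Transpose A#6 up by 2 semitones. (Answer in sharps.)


Step by step:
A#6: chromatic position 10 in octave 6 → absolute = 6×12 + 10 = 82
Transpose up 2: 82 + 2 = 84
84 = 7×12 + 0 → C in octave 7
Result = C7


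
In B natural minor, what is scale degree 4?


Solution.
Natural minor scale pattern: W-H-W-W-H-W-W (2-1-2-2-1-2-2 semitones)
Starting from B:
  B + 2 semitones → C#
  C# + 1 semitone → D
  D + 2 semitones → E
  E + 2 semitones → F#
  F# + 1 semitone → G
  G + 2 semitones → A
  A + 2 semitones → B
Scale: B C# D E F# G A
Degree 4 = E


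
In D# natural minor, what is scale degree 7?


Natural minor scale pattern: W-H-W-W-H-W-W (2-1-2-2-1-2-2 semitones)
Starting from D#:
  D# + 2 semitones → E#
  E# + 1 semitone → F#
  F# + 2 semitones → G#
  G# + 2 semitones → A#
  A# + 1 semitone → B
  B + 2 semitones → C#
  C# + 2 semitones → D#
Scale: D# E# F# G# A# B C#
Degree 7 = C#


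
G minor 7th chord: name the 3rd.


Reasoning:
Minor 7th chord = root + minor 3rd + perfect 5th + minor 7th
Seventh chords stack in thirds, so the letter names are G-B-D-F
Root: G
Minor 3rd above G: Bb
Perfect 5th above G: D
Minor 7th above G: F
The 3rd = Bb


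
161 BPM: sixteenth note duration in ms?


Reasoning:
One quarter-note beat = 60000 / BPM = 60000 / 161 ms
Sixteenth note = 1/4 × quarter note
Duration = 1/4 × 60000 / 161 = 15000 / 161
= 93.2 ms


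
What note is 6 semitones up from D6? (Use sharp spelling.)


Let's work it out.
D6: chromatic position 2 in octave 6 → absolute = 6×12 + 2 = 74
Transpose up 6: 74 + 6 = 80
80 = 6×12 + 8 → G# in octave 6
Result = G#6


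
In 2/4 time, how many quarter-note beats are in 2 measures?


Time signature 2/4: the bottom number 4 means the quarter note gets one count
The top number 2 means 2 quarter-note beats per measure
Total = 2 × 2 measures
= 4 quarter-note beats


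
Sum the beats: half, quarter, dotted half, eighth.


Beat values:
  half = 2 beats
  quarter = 1 beat
  dotted half = 3 beats
  eighth = 0.5 beats
Sum = 2 + 1 + 3 + 0.5
= 6.5 beats


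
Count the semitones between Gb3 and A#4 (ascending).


Working:
Absolute semitone position = octave×12 + chromatic position
Gb3: 3×12 + 6 = 42
A#4: 4×12 + 10 = 58
Difference = 58 - 42 = 16
= 16 semitones


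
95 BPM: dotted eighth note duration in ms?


One quarter-note beat = 60000 / BPM = 60000 / 95 ms
Dotted eighth note = 3/4 × quarter note
Duration = 3/4 × 60000 / 95 = 45000 / 95
= 473.7 ms


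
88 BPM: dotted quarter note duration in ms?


One quarter-note beat = 60000 / BPM = 60000 / 88 ms
Dotted quarter note = 3/2 × quarter note
Duration = 3/2 × 60000 / 88 = 90000 / 88
= 1022.7 ms


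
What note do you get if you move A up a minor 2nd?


minor 2nd: 2 letter names, 1 semitones
Letter: A + 1 → B
Pitch: A + 1 semitones, spelled as a B → Bb
= Bb


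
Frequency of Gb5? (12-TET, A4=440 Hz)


Let's work it out.
f = 440 × 2^(n/12) where n = semitones from A4
Gb5: 9 semitones from A4
f = 440 × 2^(9/12)
f = 739.99 Hz


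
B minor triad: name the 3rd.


Reasoning:
Minor triad = root + minor 3rd (3 semitones) + perfect 5th (7 semitones)
A triad on B stacks thirds, so the chord tones use letter names B-D-F
Root: B
Minor 3rd above B: D
Perfect 5th above B: F#
The 3rd = D


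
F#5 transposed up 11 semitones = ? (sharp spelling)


Working:
F#5: chromatic position 6 in octave 5 → absolute = 5×12 + 6 = 66
Transpose up 11: 66 + 11 = 77
77 = 6×12 + 5 → F in octave 6
Result = F6


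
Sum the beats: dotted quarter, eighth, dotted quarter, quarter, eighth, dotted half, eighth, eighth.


Let's work it out.
Beat values:
  dotted quarter = 1.5 beats
  eighth = 0.5 beats
  dotted quarter = 1.5 beats
  quarter = 1 beat
  eighth = 0.5 beats
  dotted half = 3 beats
  eighth = 0.5 beats
  eighth = 0.5 beats
Sum = 1.5 + 0.5 + 1.5 + 1 + 0.5 + 3 + 0.5 + 0.5
= 9 beats


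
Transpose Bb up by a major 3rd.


Solution.
major 3rd: 3 letter names, 4 semitones
Letter: B + 2 → D
Pitch: Bb + 4 semitones, spelled as a D → D
= D


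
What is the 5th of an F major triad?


Step by step:
Major triad = root + major 3rd (4 semitones) + perfect 5th (7 semitones)
A triad on F stacks thirds, so the chord tones use letter names F-A-C
Root: F
Major 3rd above F: A
Perfect 5th above F: C
The 5th = C


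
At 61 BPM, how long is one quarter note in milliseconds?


One quarter-note beat = 60000 / BPM = 60000 / 61 ms
Duration = 60000 / 61
= 983.6 ms


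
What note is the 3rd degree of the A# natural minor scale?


Step by step:
Natural minor scale pattern: W-H-W-W-H-W-W (2-1-2-2-1-2-2 semitones)
Starting from A#:
  A# + 2 semitones → B#
  B# + 1 semitone → C#
  C# + 2 semitones → D#
  D# + 2 semitones → E#
  E# + 1 semitone → F#
  F# + 2 semitones → G#
  G# + 2 semitones → A#
Scale: A# B# C# D# E# F# G#
Degree 3 = C#


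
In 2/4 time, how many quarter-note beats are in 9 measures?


Reasoning:
Time signature 2/4: the bottom number 4 means the quarter note gets one count
The top number 2 means 2 quarter-note beats per measure
Total = 2 × 9 measures
= 18 quarter-note beats


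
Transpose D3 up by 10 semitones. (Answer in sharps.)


Let's work it out.
D3: chromatic position 2 in octave 3 → absolute = 3×12 + 2 = 38
Transpose up 10: 38 + 10 = 48
48 = 4×12 + 0 → C in octave 4
Result = C4


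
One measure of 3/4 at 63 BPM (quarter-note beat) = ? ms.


Quarter-note beat duration = 60000 / 63 ms
Beats per measure (3/4) = 3
One measure = 3 × 60000 / 63 = 180000 / 63 ms
= 2857.1 ms


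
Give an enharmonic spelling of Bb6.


Let's work it out.
Enharmonic notes sound the same pitch but are spelled with different letter names
Bb and A# name the same pitch class
= A#6


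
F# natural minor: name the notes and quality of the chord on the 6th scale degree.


Working:
F# natural minor scale: F# G# A B C# D E
Diatonic triad on degree 6 stacks scale notes 6, 1, 3: D F# A
D→F# = 4 semitones; D→A = 7 semitones → major triad
= D F# A (major)


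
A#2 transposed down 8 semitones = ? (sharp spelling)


A#2: chromatic position 10 in octave 2 → absolute = 2×12 + 10 = 34
Transpose down 8: 34 - 8 = 26
26 = 2×12 + 2 → D in octave 2
Result = D2


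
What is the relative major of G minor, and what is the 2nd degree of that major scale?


Working:
The relative major shares the key signature and is a minor 3rd above the minor tonic
A minor 3rd above G is Bb
→ relative major of G minor is Bb major
Bb major scale: Bb C D Eb F G A
= Bb major; 2nd degree = C


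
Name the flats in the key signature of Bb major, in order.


Let's work it out.
Flat major keys: C(0), F(1), Bb(2), Eb(3), Ab(4), Db(5), Gb(6), Cb(7)
Bb major has 2 flats
Order of flats: Bb Eb Ab Db Gb Cb Fb → first 2: Bb, Eb
= Bb, Eb


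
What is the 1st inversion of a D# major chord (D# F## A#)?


Solution.
Root position: D# F## A#
1st inversion: move root up an octave
Bass note: F##
Notes (bottom to top) = F## A# D#


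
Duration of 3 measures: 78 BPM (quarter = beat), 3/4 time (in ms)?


Quarter-note beat duration = 60000 / 78 ms
Beats per measure (3/4) = 3
One measure = 3 × 60000 / 78 = 180000 / 78 ms
3 measures = 3 × 180000 / 78 = 540000 / 78
= 6923.1 ms


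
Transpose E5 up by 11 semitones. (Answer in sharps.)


Solution.
E5: chromatic position 4 in octave 5 → absolute = 5×12 + 4 = 64
Transpose up 11: 64 + 11 = 75
75 = 6×12 + 3 → D# in octave 6
Result = D#6


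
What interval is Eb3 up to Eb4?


Step by step:
Letter names: E → E spans 8 letter names → an octave
Semitones: Eb3 → Eb4 = 12 half-steps
An octave of 12 semitones is a perfect octave
= perfect octave


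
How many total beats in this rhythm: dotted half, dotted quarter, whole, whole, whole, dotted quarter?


Beat values:
  dotted half = 3 beats
  dotted quarter = 1.5 beats
  whole = 4 beats
  whole = 4 beats
  whole = 4 beats
  dotted quarter = 1.5 beats
Sum = 3 + 1.5 + 4 + 4 + 4 + 1.5
= 18 beats


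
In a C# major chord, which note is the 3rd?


Major triad = root + major 3rd (4 semitones) + perfect 5th (7 semitones)
A triad on C# stacks thirds, so the chord tones use letter names C-E-G
Root: C#
Major 3rd above C#: E#
Perfect 5th above C#: G#
The 3rd = E#


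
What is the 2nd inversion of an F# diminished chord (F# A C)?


Let's work it out.
Root position: F# A C
2nd inversion: move root and 3rd up an octave
Bass note: C
Notes (bottom to top) = C F# A


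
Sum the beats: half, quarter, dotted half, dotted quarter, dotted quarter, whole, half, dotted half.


Step by step:
Beat values:
  half = 2 beats
  quarter = 1 beat
  dotted half = 3 beats
  dotted quarter = 1.5 beats
  dotted quarter = 1.5 beats
  whole = 4 beats
  half = 2 beats
  dotted half = 3 beats
Sum = 2 + 1 + 3 + 1.5 + 1.5 + 4 + 2 + 3
= 18 beats


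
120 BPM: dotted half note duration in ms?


One quarter-note beat = 60000 / BPM = 60000 / 120 ms
Dotted half note = 3 × quarter note
Duration = 3 × 60000 / 120 = 180000 / 120
= 1500.0 ms


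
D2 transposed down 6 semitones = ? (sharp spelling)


D2: chromatic position 2 in octave 2 → absolute = 2×12 + 2 = 26
Transpose down 6: 26 - 6 = 20
20 = 1×12 + 8 → G# in octave 1
Result = G#1


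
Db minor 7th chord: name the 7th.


Minor 7th chord = root + minor 3rd + perfect 5th + minor 7th
Seventh chords stack in thirds, so the letter names are D-F-A-C
Root: Db
Minor 3rd above Db: Fb
Perfect 5th above Db: Ab
Minor 7th above Db: Cb
The 7th = Cb


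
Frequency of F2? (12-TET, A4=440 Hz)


f = 440 × 2^(n/12) where n = semitones from A4
F2: -28 semitones from A4
f = 440 × 2^(-28/12)
f = 87.31 Hz


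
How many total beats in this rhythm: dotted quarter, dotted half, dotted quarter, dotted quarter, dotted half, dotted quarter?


Beat values:
  dotted quarter = 1.5 beats
  dotted half = 3 beats
  dotted quarter = 1.5 beats
  dotted quarter = 1.5 beats
  dotted half = 3 beats
  dotted quarter = 1.5 beats
Sum = 1.5 + 3 + 1.5 + 1.5 + 3 + 1.5
= 12 beats


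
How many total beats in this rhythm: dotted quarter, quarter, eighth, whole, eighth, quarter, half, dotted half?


Beat values:
  dotted quarter = 1.5 beats
  quarter = 1 beat
  eighth = 0.5 beats
  whole = 4 beats
  eighth = 0.5 beats
  quarter = 1 beat
  half = 2 beats
  dotted half = 3 beats
Sum = 1.5 + 1 + 0.5 + 4 + 0.5 + 1 + 2 + 3
= 13.5 beats


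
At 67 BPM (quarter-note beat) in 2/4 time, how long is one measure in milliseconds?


Solution.
Quarter-note beat duration = 60000 / 67 ms
Beats per measure (2/4) = 2
One measure = 2 × 60000 / 67 = 120000 / 67 ms
= 1791.0 ms


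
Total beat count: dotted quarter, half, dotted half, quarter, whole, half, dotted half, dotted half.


Let's work it out.
Beat values:
  dotted quarter = 1.5 beats
  half = 2 beats
  dotted half = 3 beats
  quarter = 1 beat
  whole = 4 beats
  half = 2 beats
  dotted half = 3 beats
  dotted half = 3 beats
Sum = 1.5 + 2 + 3 + 1 + 4 + 2 + 3 + 3
= 19.5 beats


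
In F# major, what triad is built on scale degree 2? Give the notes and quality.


F# major scale: F# G# A# B C# D# E#
Diatonic triad on degree 2 stacks scale notes 2, 4, 6: G# B D#
G#→B = 3 semitones; G#→D# = 7 semitones → minor triad
= G# B D# (minor)


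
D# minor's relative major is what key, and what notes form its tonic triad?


Let's work it out.
The relative major shares the key signature and is a minor 3rd above the minor tonic
A minor 3rd above D# is F#
→ relative major of D# minor is F# major
Tonic triad of F# major = root + major 3rd + perfect 5th = F# A# C#
= F# major; triad = F# A# C#


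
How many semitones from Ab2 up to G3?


Working:
Absolute semitone position = octave×12 + chromatic position
Ab2: 2×12 + 8 = 32
G3: 3×12 + 7 = 43
Difference = 43 - 32 = 11
= 11 semitones


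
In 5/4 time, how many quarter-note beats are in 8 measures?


Time signature 5/4: the bottom number 4 means the quarter note gets one count
The top number 5 means 5 quarter-note beats per measure
Total = 5 × 8 measures
= 40 quarter-note beats


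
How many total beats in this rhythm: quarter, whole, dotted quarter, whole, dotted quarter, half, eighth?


Beat values:
  quarter = 1 beat
  whole = 4 beats
  dotted quarter = 1.5 beats
  whole = 4 beats
  dotted quarter = 1.5 beats
  half = 2 beats
  eighth = 0.5 beats
Sum = 1 + 4 + 1.5 + 4 + 1.5 + 2 + 0.5
= 14.5 beats


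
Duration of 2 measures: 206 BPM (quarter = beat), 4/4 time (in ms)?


Solution.
Quarter-note beat duration = 60000 / 206 ms
Beats per measure (4/4) = 4
One measure = 4 × 60000 / 206 = 240000 / 206 ms
2 measures = 2 × 240000 / 206 = 480000 / 206
= 2330.1 ms


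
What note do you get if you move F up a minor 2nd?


Working:
minor 2nd: 2 letter names, 1 semitones
Letter: F + 1 → G
Pitch: F + 1 semitones, spelled as a G → Gb
= Gb
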